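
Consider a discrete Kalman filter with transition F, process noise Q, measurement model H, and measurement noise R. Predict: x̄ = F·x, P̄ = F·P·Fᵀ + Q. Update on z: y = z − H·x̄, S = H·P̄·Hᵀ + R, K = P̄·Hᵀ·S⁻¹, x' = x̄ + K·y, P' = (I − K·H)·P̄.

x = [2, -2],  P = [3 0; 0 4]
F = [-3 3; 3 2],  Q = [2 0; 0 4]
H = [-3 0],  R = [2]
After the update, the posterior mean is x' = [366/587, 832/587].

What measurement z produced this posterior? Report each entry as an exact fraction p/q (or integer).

x̄ = F·x = [-12, 2]
P̄ = F·P·Fᵀ + Q = [65 -3; -3 47]
S = H·P̄·Hᵀ + R = [587]
K = P̄·Hᵀ·S⁻¹ = [-195/587; 9/587]
x' − x̄ = [7410/587, -342/587] = K·y
y = (KᵀK)⁻¹·Kᵀ·(x' − x̄) = [-38]
z = y + H·x̄ = [-38] + [36] = [-2]

z = [-2]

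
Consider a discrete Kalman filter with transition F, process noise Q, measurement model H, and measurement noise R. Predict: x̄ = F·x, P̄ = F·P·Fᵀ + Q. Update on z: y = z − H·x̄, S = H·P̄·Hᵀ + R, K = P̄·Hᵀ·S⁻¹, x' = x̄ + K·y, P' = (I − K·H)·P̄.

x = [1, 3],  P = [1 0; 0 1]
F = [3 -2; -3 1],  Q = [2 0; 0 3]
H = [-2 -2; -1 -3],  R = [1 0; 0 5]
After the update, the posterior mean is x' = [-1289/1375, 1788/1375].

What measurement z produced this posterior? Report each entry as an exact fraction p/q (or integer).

x̄ = F·x = [-3, 0]
P̄ = F·P·Fᵀ + Q = [15 -11; -11 13]
S = H·P̄·Hᵀ + R = [25 20; 20 71]
K = P̄·Hᵀ·S⁻¹ = [-928/1375 122/275; 276/1375 -124/275]
x' − x̄ = [2836/1375, 1788/1375] = K·y
y = (KᵀK)⁻¹·Kᵀ·(x' − x̄) = [-7, -6]
z = y + H·x̄ = [-7, -6] + [6, 3] = [-1, -3]

z = [-1, -3]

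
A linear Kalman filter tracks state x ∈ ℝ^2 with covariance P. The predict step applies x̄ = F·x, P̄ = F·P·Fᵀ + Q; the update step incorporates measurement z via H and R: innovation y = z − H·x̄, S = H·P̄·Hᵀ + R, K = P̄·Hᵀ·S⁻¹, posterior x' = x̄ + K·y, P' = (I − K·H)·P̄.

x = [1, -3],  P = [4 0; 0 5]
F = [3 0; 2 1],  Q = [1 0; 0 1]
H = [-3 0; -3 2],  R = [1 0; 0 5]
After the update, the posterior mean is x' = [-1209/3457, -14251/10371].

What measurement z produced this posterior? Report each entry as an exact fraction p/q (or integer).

x̄ = F·x = [3, -1]
P̄ = F·P·Fᵀ + Q = [37 24; 24 22]
S = H·P̄·Hᵀ + R = [334 189; 189 138]
K = P̄·Hᵀ·S⁻¹ = [-1137/3457 -21/3457; -1548/3457 4256/10371]
x' − x̄ = [-11580/3457, -3880/10371] = K·y
y = (KᵀK)⁻¹·Kᵀ·(x' − x̄) = [10, 10]
z = y + H·x̄ = [10, 10] + [-9, -11] = [1, -1]

z = [1, -1]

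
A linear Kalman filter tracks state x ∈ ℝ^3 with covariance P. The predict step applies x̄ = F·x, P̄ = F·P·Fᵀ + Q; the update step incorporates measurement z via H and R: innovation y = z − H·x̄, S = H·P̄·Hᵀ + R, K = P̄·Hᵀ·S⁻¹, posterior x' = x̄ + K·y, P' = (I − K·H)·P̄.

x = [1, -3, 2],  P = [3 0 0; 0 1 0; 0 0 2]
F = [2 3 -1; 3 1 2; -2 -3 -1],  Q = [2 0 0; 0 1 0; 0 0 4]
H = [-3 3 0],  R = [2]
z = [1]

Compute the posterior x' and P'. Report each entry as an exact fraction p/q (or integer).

x̄ = F·x = [-9, 4, 5]
P̄ = F·P·Fᵀ + Q = [25 17 -19; 17 37 -25; -19 -25 27]
y = z − H·x̄ = [-38]
S = H·P̄·Hᵀ + R = [254]
K = P̄·Hᵀ·S⁻¹ = [-12/127; 30/127; -9/127]
x' = x̄ + K·y = [-687/127, -632/127, 977/127]
P' = (I − K·H)·P̄ = [2887/127 2879/127 -2629/127; 2879/127 2899/127 -2635/127; -2629/127 -2635/127 3267/127]

x' = [-687/127, -632/127, 977/127]
P' = [2887/127 2879/127 -2629/127; 2879/127 2899/127 -2635/127; -2629/127 -2635/127 3267/127]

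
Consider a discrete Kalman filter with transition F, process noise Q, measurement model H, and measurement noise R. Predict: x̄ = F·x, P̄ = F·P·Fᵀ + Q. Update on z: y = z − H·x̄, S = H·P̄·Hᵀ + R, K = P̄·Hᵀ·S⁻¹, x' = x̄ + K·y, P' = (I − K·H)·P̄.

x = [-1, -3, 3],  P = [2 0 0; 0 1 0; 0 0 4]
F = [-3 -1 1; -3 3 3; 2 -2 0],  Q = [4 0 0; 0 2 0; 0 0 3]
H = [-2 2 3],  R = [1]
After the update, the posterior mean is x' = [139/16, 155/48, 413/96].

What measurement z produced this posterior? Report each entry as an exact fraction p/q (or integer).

z = [2]

x̄ = F·x = [9, 3, 4]
P̄ = F·P·Fᵀ + Q = [27 27 -10; 27 65 -18; -10 -18 15]
S = H·P̄·Hᵀ + R = [192]
K = P̄·Hᵀ·S⁻¹ = [-5/32; 11/96; 29/192]
x' − x̄ = [-5/16, 11/48, 29/96] = K·y
y = (KᵀK)⁻¹·Kᵀ·(x' − x̄) = [2]
z = y + H·x̄ = [2] + [0] = [2]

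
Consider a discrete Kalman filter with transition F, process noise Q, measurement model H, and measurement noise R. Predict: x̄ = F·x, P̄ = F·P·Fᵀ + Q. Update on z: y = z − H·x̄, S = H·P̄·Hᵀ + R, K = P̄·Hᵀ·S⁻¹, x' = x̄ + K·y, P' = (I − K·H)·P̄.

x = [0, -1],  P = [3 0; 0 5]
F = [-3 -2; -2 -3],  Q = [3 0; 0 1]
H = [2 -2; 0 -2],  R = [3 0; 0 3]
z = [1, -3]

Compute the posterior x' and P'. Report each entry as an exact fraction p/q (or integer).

x̄ = F·x = [2, 3]
P̄ = F·P·Fᵀ + Q = [50 48; 48 58]
y = z − H·x̄ = [3, 3]
S = H·P̄·Hᵀ + R = [51 40; 40 235]
K = P̄·Hᵀ·S⁻¹ = [956/2077 -5056/10385; -12/2077 -5116/10385]
x' = x̄ + K·y = [19942/10385, 15627/10385]
P' = (I − K·H)·P̄ = [14754/10385 7584/10385; 7584/10385 7674/10385]

x' = [19942/10385, 15627/10385]
P' = [14754/10385 7584/10385; 7584/10385 7674/10385]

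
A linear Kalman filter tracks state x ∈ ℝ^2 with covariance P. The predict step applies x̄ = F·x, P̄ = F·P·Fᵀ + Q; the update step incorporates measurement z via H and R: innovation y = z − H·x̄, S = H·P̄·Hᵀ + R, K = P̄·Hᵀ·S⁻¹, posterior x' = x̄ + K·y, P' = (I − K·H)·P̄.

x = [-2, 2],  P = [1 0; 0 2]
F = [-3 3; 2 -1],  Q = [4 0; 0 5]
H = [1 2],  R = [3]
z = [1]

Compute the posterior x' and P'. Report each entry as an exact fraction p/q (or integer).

x̄ = F·x = [12, -6]
P̄ = F·P·Fᵀ + Q = [31 -12; -12 11]
y = z − H·x̄ = [1]
S = H·P̄·Hᵀ + R = [30]
K = P̄·Hᵀ·S⁻¹ = [7/30; 1/3]
x' = x̄ + K·y = [367/30, -17/3]
P' = (I − K·H)·P̄ = [881/30 -43/3; -43/3 23/3]

x' = [367/30, -17/3]
P' = [881/30 -43/3; -43/3 23/3]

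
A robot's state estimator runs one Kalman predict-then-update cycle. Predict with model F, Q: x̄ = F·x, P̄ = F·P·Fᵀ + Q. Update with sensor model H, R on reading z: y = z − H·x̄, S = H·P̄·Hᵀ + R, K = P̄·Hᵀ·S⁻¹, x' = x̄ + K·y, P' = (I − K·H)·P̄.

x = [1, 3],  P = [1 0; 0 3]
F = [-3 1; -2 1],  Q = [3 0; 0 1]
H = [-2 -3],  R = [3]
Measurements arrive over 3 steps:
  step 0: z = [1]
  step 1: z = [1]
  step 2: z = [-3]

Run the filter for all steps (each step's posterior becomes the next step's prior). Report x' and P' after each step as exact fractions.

step 0: x' = [-76/81, 25/81], P' = [44/27 -23/27; -23/27 20/27]
step 1: x' = [-79/394, -193/1182], P' = [15513/10244 -7875/10244; -7875/10244 6993/10244]
step 2: x' = [2800954/3599553, 572601/1199851], P' = [1816881/1199851 -922080/1199851; -922080/1199851 818473/1199851]

step 0: x̄ = F·x = [0, 1]
step 0: P̄ = F·P·Fᵀ + Q = [15 9; 9 8]
step 0: y = z − H·x̄ = [4]
step 0: S = H·P̄·Hᵀ + R = [243]
step 0: K = P̄·Hᵀ·S⁻¹ = [-19/81; -14/81]
step 0: x' = x̄ + K·y = [-76/81, 25/81]
step 0: P' = (I − K·H)·P̄ = [44/27 -23/27; -23/27 20/27]
step 1: x̄ = F·x = [253/81, 59/27]
step 1: P̄ = F·P·Fᵀ + Q = [635/27 133/9; 133/9 35/3]
step 1: y = z − H·x̄ = [1118/81]
step 1: S = H·P̄·Hᵀ + R = [10244/27]
step 1: K = P̄·Hᵀ·S⁻¹ = [-2467/10244; -1743/10244]
step 1: x' = x̄ + K·y = [-79/394, -193/1182]
step 1: P' = (I − K·H)·P̄ = [15513/10244 -7875/10244; -7875/10244 6993/10244]
step 2: x̄ = F·x = [259/591, 281/1182]
step 2: P̄ = F·P·Fᵀ + Q = [56148/2561 69723/5122; 69723/5122 110789/10244]
step 2: y = z − H·x̄ = [-1667/1182]
step 2: S = H·P̄·Hᵀ + R = [3599553/10244]
step 2: K = P̄·Hᵀ·S⁻¹ = [-289174/1199851; -203753/1199851]
step 2: x' = x̄ + K·y = [2800954/3599553, 572601/1199851]
step 2: P' = (I − K·H)·P̄ = [1816881/1199851 -922080/1199851; -922080/1199851 818473/1199851]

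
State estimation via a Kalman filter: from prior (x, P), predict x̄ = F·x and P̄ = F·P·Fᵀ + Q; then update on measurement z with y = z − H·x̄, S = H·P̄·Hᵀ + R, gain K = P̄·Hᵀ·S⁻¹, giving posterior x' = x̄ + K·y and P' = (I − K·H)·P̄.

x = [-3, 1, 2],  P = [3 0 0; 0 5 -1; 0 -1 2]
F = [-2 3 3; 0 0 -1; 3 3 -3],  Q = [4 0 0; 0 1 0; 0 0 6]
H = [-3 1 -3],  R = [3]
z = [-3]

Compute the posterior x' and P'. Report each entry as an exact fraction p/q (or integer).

x̄ = F·x = [15, -2, -12]
P̄ = F·P·Fᵀ + Q = [61 -3 9; -3 3 9; 9 9 114]
y = z − H·x̄ = [8]
S = H·P̄·Hᵀ + R = [1707]
K = P̄·Hᵀ·S⁻¹ = [-71/569; -5/569; -120/569]
x' = x̄ + K·y = [7967/569, -1178/569, -7788/569]
P' = (I − K·H)·P̄ = [19586/569 -2772/569 -20439/569; -2772/569 1632/569 3321/569; -20439/569 3321/569 21666/569]

x' = [7967/569, -1178/569, -7788/569]
P' = [19586/569 -2772/569 -20439/569; -2772/569 1632/569 3321/569; -20439/569 3321/569 21666/569]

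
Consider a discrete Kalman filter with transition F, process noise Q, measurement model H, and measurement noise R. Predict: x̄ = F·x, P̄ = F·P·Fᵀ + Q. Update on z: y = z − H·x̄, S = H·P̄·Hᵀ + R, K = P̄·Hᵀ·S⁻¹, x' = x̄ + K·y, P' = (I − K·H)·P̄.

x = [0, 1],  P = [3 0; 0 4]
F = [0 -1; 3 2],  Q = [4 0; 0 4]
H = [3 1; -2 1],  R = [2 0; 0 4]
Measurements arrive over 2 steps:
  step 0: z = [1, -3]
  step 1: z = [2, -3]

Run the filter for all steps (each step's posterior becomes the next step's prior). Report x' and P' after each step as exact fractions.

step 0: x' = [3095/4157, -5295/4157], P' = [968/4157 -1280/4157; -1280/4157 7052/4157]
step 1: x' = [369157/371555, -326473/371555], P' = [83912/371555 -101228/371555; -101228/371555 547622/371555]

step 0: x̄ = F·x = [-1, 2]
step 0: P̄ = F·P·Fᵀ + Q = [8 -8; -8 47]
step 0: y = z − H·x̄ = [2, -7]
step 0: S = H·P̄·Hᵀ + R = [73 -9; -9 115]
step 0: K = P̄·Hᵀ·S⁻¹ = [812/4157 -804/4157; 1606/4157 2403/4157]
step 0: x' = x̄ + K·y = [3095/4157, -5295/4157]
step 0: P' = (I − K·H)·P̄ = [968/4157 -1280/4157; -1280/4157 7052/4157]
step 1: x̄ = F·x = [5295/4157, -1305/4157]
step 1: P̄ = F·P·Fᵀ + Q = [23680/4157 -10264/4157; -10264/4157 38188/4157]
step 1: y = z − H·x̄ = [-6266/4157, -576/4157]
step 1: S = H·P̄·Hᵀ + R = [198038/4157 -114156/4157; -114156/4157 190592/4157]
step 1: K = P̄·Hᵀ·S⁻¹ = [75254/371555 -67263/371555; 121969/371555 375039/743110]
step 1: x' = x̄ + K·y = [369157/371555, -326473/371555]
step 1: P' = (I − K·H)·P̄ = [83912/371555 -101228/371555; -101228/371555 547622/371555]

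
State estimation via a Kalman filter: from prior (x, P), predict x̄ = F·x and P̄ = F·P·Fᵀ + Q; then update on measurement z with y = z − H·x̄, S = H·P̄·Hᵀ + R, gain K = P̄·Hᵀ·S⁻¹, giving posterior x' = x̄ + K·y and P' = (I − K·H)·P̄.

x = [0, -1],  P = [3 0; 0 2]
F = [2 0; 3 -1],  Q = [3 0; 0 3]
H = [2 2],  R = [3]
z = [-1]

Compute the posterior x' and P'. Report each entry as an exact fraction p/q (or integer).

x̄ = F·x = [0, 1]
P̄ = F·P·Fᵀ + Q = [15 18; 18 32]
y = z − H·x̄ = [-3]
S = H·P̄·Hᵀ + R = [335]
K = P̄·Hᵀ·S⁻¹ = [66/335; 20/67]
x' = x̄ + K·y = [-198/335, 7/67]
P' = (I − K·H)·P̄ = [669/335 -114/67; -114/67 144/67]

x' = [-198/335, 7/67]
P' = [669/335 -114/67; -114/67 144/67]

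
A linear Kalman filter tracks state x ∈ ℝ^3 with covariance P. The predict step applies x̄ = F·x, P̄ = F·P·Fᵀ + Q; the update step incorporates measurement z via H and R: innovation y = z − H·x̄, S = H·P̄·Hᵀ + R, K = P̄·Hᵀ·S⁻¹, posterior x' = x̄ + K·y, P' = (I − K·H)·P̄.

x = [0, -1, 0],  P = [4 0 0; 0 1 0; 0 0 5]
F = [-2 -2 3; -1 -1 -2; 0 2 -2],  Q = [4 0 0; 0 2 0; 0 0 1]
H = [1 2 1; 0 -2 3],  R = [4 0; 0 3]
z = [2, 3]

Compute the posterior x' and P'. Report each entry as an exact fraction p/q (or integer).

x' = [-59783/15071, 28227/15071, 4637/2153]
P' = [522919/15071 -196068/15071 -19841/2153; -196068/15071 82437/15071 8022/2153; -19841/2153 8022/2153 6161/2153]

x̄ = F·x = [2, 1, -2]
P̄ = F·P·Fᵀ + Q = [69 -20 -34; -20 27 18; -34 18 25]
y = z − H·x̄ = [0, 11]
S = H·P̄·Hᵀ + R = [130 -23; -23 120]
K = P̄·Hᵀ·S⁻¹ = [-2026/15071 -8175/15071; 6240/15071 1196/15071; 591/2153 813/2153]
x' = x̄ + K·y = [-59783/15071, 28227/15071, 4637/2153]
P' = (I − K·H)·P̄ = [522919/15071 -196068/15071 -19841/2153; -196068/15071 82437/15071 8022/2153; -19841/2153 8022/2153 6161/2153]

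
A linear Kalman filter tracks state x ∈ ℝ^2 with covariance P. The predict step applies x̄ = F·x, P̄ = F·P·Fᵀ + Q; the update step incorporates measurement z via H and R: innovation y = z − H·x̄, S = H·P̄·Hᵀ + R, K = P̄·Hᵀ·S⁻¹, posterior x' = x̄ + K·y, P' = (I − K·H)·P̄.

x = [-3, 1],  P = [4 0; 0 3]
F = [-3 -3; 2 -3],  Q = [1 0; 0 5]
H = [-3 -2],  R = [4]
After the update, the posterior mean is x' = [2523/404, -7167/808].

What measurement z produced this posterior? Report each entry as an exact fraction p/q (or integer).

x̄ = F·x = [6, -9]
P̄ = F·P·Fᵀ + Q = [64 3; 3 48]
S = H·P̄·Hᵀ + R = [808]
K = P̄·Hᵀ·S⁻¹ = [-99/404; -105/808]
x' − x̄ = [99/404, 105/808] = K·y
y = (KᵀK)⁻¹·Kᵀ·(x' − x̄) = [-1]
z = y + H·x̄ = [-1] + [0] = [-1]

z = [-1]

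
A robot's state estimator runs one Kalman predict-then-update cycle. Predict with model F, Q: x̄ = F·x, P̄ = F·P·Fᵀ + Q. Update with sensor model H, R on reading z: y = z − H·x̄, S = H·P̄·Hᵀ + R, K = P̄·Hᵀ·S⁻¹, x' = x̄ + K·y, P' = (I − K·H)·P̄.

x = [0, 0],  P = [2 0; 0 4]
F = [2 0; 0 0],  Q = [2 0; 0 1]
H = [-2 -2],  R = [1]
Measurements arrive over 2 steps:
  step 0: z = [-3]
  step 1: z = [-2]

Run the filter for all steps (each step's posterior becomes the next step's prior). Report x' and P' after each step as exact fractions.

step 0: x̄ = F·x = [0, 0]
step 0: P̄ = F·P·Fᵀ + Q = [10 0; 0 1]
step 0: y = z − H·x̄ = [-3]
step 0: S = H·P̄·Hᵀ + R = [45]
step 0: K = P̄·Hᵀ·S⁻¹ = [-4/9; -2/45]
step 0: x' = x̄ + K·y = [4/3, 2/15]
step 0: P' = (I − K·H)·P̄ = [10/9 -8/9; -8/9 41/45]
step 1: x̄ = F·x = [8/3, 0]
step 1: P̄ = F·P·Fᵀ + Q = [58/9 0; 0 1]
step 1: y = z − H·x̄ = [10/3]
step 1: S = H·P̄·Hᵀ + R = [277/9]
step 1: K = P̄·Hᵀ·S⁻¹ = [-116/277; -18/277]
step 1: x' = x̄ + K·y = [352/277, -60/277]
step 1: P' = (I − K·H)·P̄ = [290/277 -232/277; -232/277 241/277]

step 0: x' = [4/3, 2/15], P' = [10/9 -8/9; -8/9 41/45]
step 1: x' = [352/277, -60/277], P' = [290/277 -232/277; -232/277 241/277]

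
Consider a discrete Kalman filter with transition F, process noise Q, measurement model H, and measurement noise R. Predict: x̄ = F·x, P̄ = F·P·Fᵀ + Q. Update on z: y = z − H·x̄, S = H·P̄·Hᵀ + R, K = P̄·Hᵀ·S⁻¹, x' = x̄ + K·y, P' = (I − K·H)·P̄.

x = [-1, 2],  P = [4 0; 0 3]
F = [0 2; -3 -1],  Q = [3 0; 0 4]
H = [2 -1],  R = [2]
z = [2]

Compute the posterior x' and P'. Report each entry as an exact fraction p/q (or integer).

x̄ = F·x = [4, 1]
P̄ = F·P·Fᵀ + Q = [15 -6; -6 43]
y = z − H·x̄ = [-5]
S = H·P̄·Hᵀ + R = [129]
K = P̄·Hᵀ·S⁻¹ = [12/43; -55/129]
x' = x̄ + K·y = [112/43, 404/129]
P' = (I − K·H)·P̄ = [213/43 402/43; 402/43 2522/129]

x' = [112/43, 404/129]
P' = [213/43 402/43; 402/43 2522/129]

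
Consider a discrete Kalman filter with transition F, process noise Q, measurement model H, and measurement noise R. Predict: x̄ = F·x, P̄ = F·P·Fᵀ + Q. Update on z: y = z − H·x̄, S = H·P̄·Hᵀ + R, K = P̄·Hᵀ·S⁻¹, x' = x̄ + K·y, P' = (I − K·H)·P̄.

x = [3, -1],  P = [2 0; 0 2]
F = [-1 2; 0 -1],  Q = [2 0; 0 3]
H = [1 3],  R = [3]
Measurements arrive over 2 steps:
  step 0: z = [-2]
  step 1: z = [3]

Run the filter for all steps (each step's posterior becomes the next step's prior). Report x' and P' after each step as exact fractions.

step 0: x' = [-5, 1], P' = [12 -4; -4 59/36]
step 1: x' = [1791/271, -1594/1355], P' = [8346/271 -2676/271; -2676/271 4699/1355]

step 0: x̄ = F·x = [-5, 1]
step 0: P̄ = F·P·Fᵀ + Q = [12 -4; -4 5]
step 0: y = z − H·x̄ = [0]
step 0: S = H·P̄·Hᵀ + R = [36]
step 0: K = P̄·Hᵀ·S⁻¹ = [0; 11/36]
step 0: x' = x̄ + K·y = [-5, 1]
step 0: P' = (I − K·H)·P̄ = [12 -4; -4 59/36]
step 1: x̄ = F·x = [7, -1]
step 1: P̄ = F·P·Fᵀ + Q = [329/9 -131/18; -131/18 167/36]
step 1: y = z − H·x̄ = [-1]
step 1: S = H·P̄·Hᵀ + R = [1355/36]
step 1: K = P̄·Hᵀ·S⁻¹ = [106/271; 239/1355]
step 1: x' = x̄ + K·y = [1791/271, -1594/1355]
step 1: P' = (I − K·H)·P̄ = [8346/271 -2676/271; -2676/271 4699/1355]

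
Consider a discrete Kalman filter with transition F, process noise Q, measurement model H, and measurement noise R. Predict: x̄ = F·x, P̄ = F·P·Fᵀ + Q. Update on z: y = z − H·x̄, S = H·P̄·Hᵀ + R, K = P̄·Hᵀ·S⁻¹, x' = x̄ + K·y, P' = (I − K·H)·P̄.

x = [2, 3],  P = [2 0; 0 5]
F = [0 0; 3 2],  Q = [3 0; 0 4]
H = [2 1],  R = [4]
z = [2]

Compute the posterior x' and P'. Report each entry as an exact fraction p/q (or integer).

x' = [-30/29, 138/29]
P' = [69/29 -126/29; -126/29 336/29]

x̄ = F·x = [0, 12]
P̄ = F·P·Fᵀ + Q = [3 0; 0 42]
y = z − H·x̄ = [-10]
S = H·P̄·Hᵀ + R = [58]
K = P̄·Hᵀ·S⁻¹ = [3/29; 21/29]
x' = x̄ + K·y = [-30/29, 138/29]
P' = (I − K·H)·P̄ = [69/29 -126/29; -126/29 336/29]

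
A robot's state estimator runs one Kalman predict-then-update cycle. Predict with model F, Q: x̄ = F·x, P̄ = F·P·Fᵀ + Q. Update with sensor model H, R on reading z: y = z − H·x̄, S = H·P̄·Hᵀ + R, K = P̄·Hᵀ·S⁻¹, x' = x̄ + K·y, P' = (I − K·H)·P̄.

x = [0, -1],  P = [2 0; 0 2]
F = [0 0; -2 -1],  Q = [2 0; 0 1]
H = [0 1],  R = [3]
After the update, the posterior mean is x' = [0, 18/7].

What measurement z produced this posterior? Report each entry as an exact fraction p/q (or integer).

z = [3]

x̄ = F·x = [0, 1]
P̄ = F·P·Fᵀ + Q = [2 0; 0 11]
S = H·P̄·Hᵀ + R = [14]
K = P̄·Hᵀ·S⁻¹ = [0; 11/14]
x' − x̄ = [0, 11/7] = K·y
y = (KᵀK)⁻¹·Kᵀ·(x' − x̄) = [2]
z = y + H·x̄ = [2] + [1] = [3]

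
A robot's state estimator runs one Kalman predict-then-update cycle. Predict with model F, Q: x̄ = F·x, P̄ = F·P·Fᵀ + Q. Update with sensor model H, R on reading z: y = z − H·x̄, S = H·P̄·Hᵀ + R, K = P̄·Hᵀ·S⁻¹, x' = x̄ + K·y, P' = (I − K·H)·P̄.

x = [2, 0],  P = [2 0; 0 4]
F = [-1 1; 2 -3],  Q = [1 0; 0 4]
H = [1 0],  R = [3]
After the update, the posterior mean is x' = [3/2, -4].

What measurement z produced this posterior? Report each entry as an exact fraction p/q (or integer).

x̄ = F·x = [-2, 4]
P̄ = F·P·Fᵀ + Q = [7 -16; -16 48]
S = H·P̄·Hᵀ + R = [10]
K = P̄·Hᵀ·S⁻¹ = [7/10; -8/5]
x' − x̄ = [7/2, -8] = K·y
y = (KᵀK)⁻¹·Kᵀ·(x' − x̄) = [5]
z = y + H·x̄ = [5] + [-2] = [3]

z = [3]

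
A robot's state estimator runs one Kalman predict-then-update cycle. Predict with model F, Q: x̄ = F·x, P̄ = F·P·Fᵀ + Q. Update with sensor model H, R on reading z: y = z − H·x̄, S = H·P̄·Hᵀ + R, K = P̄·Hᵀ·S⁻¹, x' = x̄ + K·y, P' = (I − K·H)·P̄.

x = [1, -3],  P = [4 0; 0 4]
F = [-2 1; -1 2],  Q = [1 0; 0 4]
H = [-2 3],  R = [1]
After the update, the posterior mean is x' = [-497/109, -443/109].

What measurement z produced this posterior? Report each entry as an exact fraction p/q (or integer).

z = [-3]

x̄ = F·x = [-5, -7]
P̄ = F·P·Fᵀ + Q = [21 16; 16 24]
S = H·P̄·Hᵀ + R = [109]
K = P̄·Hᵀ·S⁻¹ = [6/109; 40/109]
x' − x̄ = [48/109, 320/109] = K·y
y = (KᵀK)⁻¹·Kᵀ·(x' − x̄) = [8]
z = y + H·x̄ = [8] + [-11] = [-3]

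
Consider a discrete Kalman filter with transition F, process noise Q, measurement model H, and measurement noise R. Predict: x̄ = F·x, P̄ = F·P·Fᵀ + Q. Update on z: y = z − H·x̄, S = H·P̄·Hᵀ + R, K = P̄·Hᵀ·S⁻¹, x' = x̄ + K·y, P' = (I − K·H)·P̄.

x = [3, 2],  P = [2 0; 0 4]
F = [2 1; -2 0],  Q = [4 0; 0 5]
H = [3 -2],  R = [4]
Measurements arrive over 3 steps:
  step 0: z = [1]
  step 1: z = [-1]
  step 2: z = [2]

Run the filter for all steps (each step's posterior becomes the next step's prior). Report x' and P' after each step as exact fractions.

step 0: x̄ = F·x = [8, -6]
step 0: P̄ = F·P·Fᵀ + Q = [16 -8; -8 13]
step 0: y = z − H·x̄ = [-35]
step 0: S = H·P̄·Hᵀ + R = [296]
step 0: K = P̄·Hᵀ·S⁻¹ = [8/37; -25/148]
step 0: x' = x̄ + K·y = [16/37, -13/148]
step 0: P' = (I − K·H)·P̄ = [80/37 104/37; 104/37 337/74]
step 1: x̄ = F·x = [115/148, -32/37]
step 1: P̄ = F·P·Fᵀ + Q = [2105/74 -528/37; -528/37 505/37]
step 1: y = z − H·x̄ = [-749/148]
step 1: S = H·P̄·Hᵀ + R = [35953/74]
step 1: K = P̄·Hᵀ·S⁻¹ = [8427/35953; -5188/35953]
step 1: x' = x̄ + K·y = [-14711/35953, -4839/35953]
step 1: P' = (I − K·H)·P̄ = [63064/35953 77742/35953; 77742/35953 126989/35953]
step 2: x̄ = F·x = [-34261/35953, 29422/35953]
step 2: P̄ = F·P·Fᵀ + Q = [834025/35953 -407740/35953; -407740/35953 432021/35953]
step 2: y = z − H·x̄ = [233533/35953]
step 2: S = H·P̄·Hᵀ + R = [14271001/35953]
step 2: K = P̄·Hᵀ·S⁻¹ = [3317555/14271001; -2087262/14271001]
step 2: x' = x̄ + K·y = [7949818/14271001, -1879208/14271001]
step 2: P' = (I − K·H)·P̄ = [24927000/14271001 30755390/14271001; 30755390/14271001 50307609/14271001]

step 0: x' = [16/37, -13/148], P' = [80/37 104/37; 104/37 337/74]
step 1: x' = [-14711/35953, -4839/35953], P' = [63064/35953 77742/35953; 77742/35953 126989/35953]
step 2: x' = [7949818/14271001, -1879208/14271001], P' = [24927000/14271001 30755390/14271001; 30755390/14271001 50307609/14271001]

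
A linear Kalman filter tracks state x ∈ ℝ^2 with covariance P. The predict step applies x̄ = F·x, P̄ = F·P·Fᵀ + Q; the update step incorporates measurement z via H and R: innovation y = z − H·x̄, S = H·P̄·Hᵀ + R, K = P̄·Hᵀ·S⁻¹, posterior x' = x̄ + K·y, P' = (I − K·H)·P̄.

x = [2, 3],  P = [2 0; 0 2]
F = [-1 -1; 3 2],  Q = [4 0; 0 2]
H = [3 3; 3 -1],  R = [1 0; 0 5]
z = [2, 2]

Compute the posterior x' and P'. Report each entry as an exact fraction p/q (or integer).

x' = [9035/18741, 3808/18741]
P' = [5744/18741 -5258/18741; -5258/18741 6836/18741]

x̄ = F·x = [-5, 12]
P̄ = F·P·Fᵀ + Q = [8 -10; -10 28]
y = z − H·x̄ = [-19, 29]
S = H·P̄·Hᵀ + R = [145 -72; -72 165]
K = P̄·Hᵀ·S⁻¹ = [486/6247 4498/18741; 1578/6247 -4522/18741]
x' = x̄ + K·y = [9035/18741, 3808/18741]
P' = (I − K·H)·P̄ = [5744/18741 -5258/18741; -5258/18741 6836/18741]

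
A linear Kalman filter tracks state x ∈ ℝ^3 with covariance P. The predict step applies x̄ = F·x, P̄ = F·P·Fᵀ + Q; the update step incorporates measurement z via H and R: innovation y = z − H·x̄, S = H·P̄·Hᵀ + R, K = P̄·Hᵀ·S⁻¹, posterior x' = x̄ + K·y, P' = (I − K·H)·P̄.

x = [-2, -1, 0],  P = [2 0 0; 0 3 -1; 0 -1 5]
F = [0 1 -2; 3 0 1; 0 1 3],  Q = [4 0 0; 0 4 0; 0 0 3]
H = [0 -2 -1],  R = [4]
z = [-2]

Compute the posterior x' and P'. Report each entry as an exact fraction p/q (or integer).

x' = [-321/71, -86/71, 294/71]
P' = [4103/213 1057/213 -2314/213; 1057/213 1127/213 -1982/213; -2314/213 -1982/213 4256/213]

x̄ = F·x = [-1, -6, -1]
P̄ = F·P·Fᵀ + Q = [31 -11 -28; -11 27 14; -28 14 45]
y = z − H·x̄ = [-15]
S = H·P̄·Hᵀ + R = [213]
K = P̄·Hᵀ·S⁻¹ = [50/213; -68/213; -73/213]
x' = x̄ + K·y = [-321/71, -86/71, 294/71]
P' = (I − K·H)·P̄ = [4103/213 1057/213 -2314/213; 1057/213 1127/213 -1982/213; -2314/213 -1982/213 4256/213]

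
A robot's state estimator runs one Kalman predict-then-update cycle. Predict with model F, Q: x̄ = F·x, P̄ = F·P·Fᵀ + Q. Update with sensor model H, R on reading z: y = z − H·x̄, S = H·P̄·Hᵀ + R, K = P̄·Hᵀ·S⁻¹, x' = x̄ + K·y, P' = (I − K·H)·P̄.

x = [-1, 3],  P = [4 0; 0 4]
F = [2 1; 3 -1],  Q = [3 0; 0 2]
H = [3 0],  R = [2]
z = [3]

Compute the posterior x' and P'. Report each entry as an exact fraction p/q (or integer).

x' = [1, -6]
P' = [46/209 40/209; 40/209 5178/209]

x̄ = F·x = [1, -6]
P̄ = F·P·Fᵀ + Q = [23 20; 20 42]
y = z − H·x̄ = [0]
S = H·P̄·Hᵀ + R = [209]
K = P̄·Hᵀ·S⁻¹ = [69/209; 60/209]
x' = x̄ + K·y = [1, -6]
P' = (I − K·H)·P̄ = [46/209 40/209; 40/209 5178/209]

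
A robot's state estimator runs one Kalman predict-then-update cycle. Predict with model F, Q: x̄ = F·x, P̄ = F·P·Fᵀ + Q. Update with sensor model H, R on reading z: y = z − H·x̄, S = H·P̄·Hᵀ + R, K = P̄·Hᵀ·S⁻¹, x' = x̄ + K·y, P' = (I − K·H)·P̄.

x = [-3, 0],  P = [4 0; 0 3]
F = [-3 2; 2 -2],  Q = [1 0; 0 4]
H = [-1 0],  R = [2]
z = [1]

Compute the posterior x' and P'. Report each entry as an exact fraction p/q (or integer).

x' = [-31/51, 18/17]
P' = [98/51 -24/17; -24/17 112/17]

x̄ = F·x = [9, -6]
P̄ = F·P·Fᵀ + Q = [49 -36; -36 32]
y = z − H·x̄ = [10]
S = H·P̄·Hᵀ + R = [51]
K = P̄·Hᵀ·S⁻¹ = [-49/51; 12/17]
x' = x̄ + K·y = [-31/51, 18/17]
P' = (I − K·H)·P̄ = [98/51 -24/17; -24/17 112/17]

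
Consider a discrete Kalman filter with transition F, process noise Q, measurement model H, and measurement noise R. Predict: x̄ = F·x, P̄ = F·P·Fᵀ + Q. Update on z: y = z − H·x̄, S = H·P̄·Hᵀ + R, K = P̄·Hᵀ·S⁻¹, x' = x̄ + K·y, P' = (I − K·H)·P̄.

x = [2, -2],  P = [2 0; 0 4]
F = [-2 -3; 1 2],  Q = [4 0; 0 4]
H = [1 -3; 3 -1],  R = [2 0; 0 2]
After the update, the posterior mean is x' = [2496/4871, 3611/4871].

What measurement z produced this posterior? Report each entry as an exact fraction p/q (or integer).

x̄ = F·x = [2, -2]
P̄ = F·P·Fᵀ + Q = [48 -28; -28 22]
S = H·P̄·Hᵀ + R = [416 490; 490 624]
K = P̄·Hᵀ·S⁻¹ = [-478/4871 1718/4871; -1679/4871 491/4871]
x' − x̄ = [-7246/4871, 13353/4871] = K·y
y = (KᵀK)⁻¹·Kᵀ·(x' − x̄) = [-10, -7]
z = y + H·x̄ = [-10, -7] + [8, 8] = [-2, 1]

z = [-2, 1]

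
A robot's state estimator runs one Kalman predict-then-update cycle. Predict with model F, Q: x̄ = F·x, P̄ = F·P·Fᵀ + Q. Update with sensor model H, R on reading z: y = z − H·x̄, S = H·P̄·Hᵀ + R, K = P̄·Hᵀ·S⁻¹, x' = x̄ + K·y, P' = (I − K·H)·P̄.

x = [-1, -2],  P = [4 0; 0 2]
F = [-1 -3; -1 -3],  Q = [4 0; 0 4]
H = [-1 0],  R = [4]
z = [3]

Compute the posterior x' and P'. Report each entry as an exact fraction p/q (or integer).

x' = [-5/3, -1/3]
P' = [52/15 44/15; 44/15 148/15]

x̄ = F·x = [7, 7]
P̄ = F·P·Fᵀ + Q = [26 22; 22 26]
y = z − H·x̄ = [10]
S = H·P̄·Hᵀ + R = [30]
K = P̄·Hᵀ·S⁻¹ = [-13/15; -11/15]
x' = x̄ + K·y = [-5/3, -1/3]
P' = (I − K·H)·P̄ = [52/15 44/15; 44/15 148/15]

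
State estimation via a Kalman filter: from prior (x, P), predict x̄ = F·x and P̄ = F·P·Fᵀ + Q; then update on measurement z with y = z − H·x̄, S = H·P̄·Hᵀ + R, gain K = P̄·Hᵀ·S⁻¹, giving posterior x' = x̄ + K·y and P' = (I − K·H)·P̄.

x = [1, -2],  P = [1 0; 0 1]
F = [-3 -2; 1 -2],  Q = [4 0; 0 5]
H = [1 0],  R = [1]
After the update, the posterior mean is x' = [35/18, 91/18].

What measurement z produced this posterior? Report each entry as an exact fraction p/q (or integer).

x̄ = F·x = [1, 5]
P̄ = F·P·Fᵀ + Q = [17 1; 1 10]
S = H·P̄·Hᵀ + R = [18]
K = P̄·Hᵀ·S⁻¹ = [17/18; 1/18]
x' − x̄ = [17/18, 1/18] = K·y
y = (KᵀK)⁻¹·Kᵀ·(x' − x̄) = [1]
z = y + H·x̄ = [1] + [1] = [2]

z = [2]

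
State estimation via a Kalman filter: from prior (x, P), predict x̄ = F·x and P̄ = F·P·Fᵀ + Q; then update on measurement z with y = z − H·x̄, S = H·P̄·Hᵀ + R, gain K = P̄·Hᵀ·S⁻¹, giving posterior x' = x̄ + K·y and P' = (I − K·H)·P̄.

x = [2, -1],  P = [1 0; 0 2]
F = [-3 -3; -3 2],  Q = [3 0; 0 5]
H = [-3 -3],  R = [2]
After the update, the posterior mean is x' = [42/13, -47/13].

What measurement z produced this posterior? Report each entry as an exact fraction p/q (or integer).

z = [1]

x̄ = F·x = [-3, -8]
P̄ = F·P·Fᵀ + Q = [30 -3; -3 22]
S = H·P̄·Hᵀ + R = [416]
K = P̄·Hᵀ·S⁻¹ = [-81/416; -57/416]
x' − x̄ = [81/13, 57/13] = K·y
y = (KᵀK)⁻¹·Kᵀ·(x' − x̄) = [-32]
z = y + H·x̄ = [-32] + [33] = [1]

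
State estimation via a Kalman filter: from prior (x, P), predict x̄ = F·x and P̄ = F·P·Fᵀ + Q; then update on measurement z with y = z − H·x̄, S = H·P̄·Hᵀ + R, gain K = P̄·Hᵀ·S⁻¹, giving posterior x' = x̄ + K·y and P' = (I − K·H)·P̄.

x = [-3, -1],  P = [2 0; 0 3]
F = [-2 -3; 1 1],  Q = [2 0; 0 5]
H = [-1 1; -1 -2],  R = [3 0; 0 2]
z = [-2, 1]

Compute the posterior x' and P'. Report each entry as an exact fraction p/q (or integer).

x' = [1343/1018, -2253/2036]
P' = [759/509 -441/1018; -441/1018 1065/2036]

x̄ = F·x = [9, -4]
P̄ = F·P·Fᵀ + Q = [37 -13; -13 10]
y = z − H·x̄ = [11, 2]
S = H·P̄·Hᵀ + R = [76 4; 4 27]
K = P̄·Hᵀ·S⁻¹ = [-653/1018 -159/509; 649/2036 -156/509]
x' = x̄ + K·y = [1343/1018, -2253/2036]
P' = (I − K·H)·P̄ = [759/509 -441/1018; -441/1018 1065/2036]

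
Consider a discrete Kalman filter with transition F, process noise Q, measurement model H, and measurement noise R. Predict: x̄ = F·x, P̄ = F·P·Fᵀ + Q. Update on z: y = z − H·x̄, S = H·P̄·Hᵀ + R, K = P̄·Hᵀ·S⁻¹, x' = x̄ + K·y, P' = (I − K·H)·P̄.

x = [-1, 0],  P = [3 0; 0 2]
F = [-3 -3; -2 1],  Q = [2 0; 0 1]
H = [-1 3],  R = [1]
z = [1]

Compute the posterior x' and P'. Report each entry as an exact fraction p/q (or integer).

x' = [355/111, 52/37]
P' = [5096/111 565/37; 565/37 192/37]

x̄ = F·x = [3, 2]
P̄ = F·P·Fᵀ + Q = [47 12; 12 15]
y = z − H·x̄ = [-2]
S = H·P̄·Hᵀ + R = [111]
K = P̄·Hᵀ·S⁻¹ = [-11/111; 11/37]
x' = x̄ + K·y = [355/111, 52/37]
P' = (I − K·H)·P̄ = [5096/111 565/37; 565/37 192/37]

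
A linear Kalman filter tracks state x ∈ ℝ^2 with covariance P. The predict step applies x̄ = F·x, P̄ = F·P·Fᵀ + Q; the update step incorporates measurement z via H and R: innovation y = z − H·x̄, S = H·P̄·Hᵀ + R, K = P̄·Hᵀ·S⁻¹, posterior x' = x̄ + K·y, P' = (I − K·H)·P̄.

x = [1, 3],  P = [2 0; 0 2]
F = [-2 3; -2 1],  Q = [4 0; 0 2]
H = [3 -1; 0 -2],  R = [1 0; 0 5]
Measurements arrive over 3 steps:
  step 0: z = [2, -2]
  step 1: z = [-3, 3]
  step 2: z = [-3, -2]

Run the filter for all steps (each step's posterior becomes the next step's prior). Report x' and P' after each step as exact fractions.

step 0: x' = [6365/6947, 4247/6947], P' = [1626/6947 2530/6947; 2530/6947 7440/6947]
step 1: x' = [-13507739/9254017, -13198483/9254017], P' = [1886260/9254017 2595920/9254017; 2595920/9254017 7747590/9254017]
step 2: x' = [-6757261837/10880664467, 12743135407/10880664467], P' = [2211448894/10880664467 3043030590/10880664467; 3043030590/10880664467 9095869940/10880664467]

step 0: x̄ = F·x = [7, 1]
step 0: P̄ = F·P·Fᵀ + Q = [30 14; 14 12]
step 0: y = z − H·x̄ = [-18, 0]
step 0: S = H·P̄·Hᵀ + R = [199 -60; -60 53]
step 0: K = P̄·Hᵀ·S⁻¹ = [2348/6947 -1012/6947; 150/6947 -2976/6947]
step 0: x' = x̄ + K·y = [6365/6947, 4247/6947]
step 0: P' = (I − K·H)·P̄ = [1626/6947 2530/6947; 2530/6947 7440/6947]
step 1: x̄ = F·x = [11/6947, -8483/6947]
step 1: P̄ = F·P·Fᵀ + Q = [70892/6947 8584/6947; 8584/6947 17718/6947]
step 1: y = z − H·x̄ = [-29357/6947, 3875/6947]
step 1: S = H·P̄·Hᵀ + R = [611189/6947 -16068/6947; -16068/6947 105607/6947]
step 1: K = P̄·Hᵀ·S⁻¹ = [3062860/9254017 -1038368/9254017; 40170/9254017 -3099036/9254017]
step 1: x' = x̄ + K·y = [-13507739/9254017, -13198483/9254017]
step 1: P' = (I − K·H)·P̄ = [1886260/9254017 2595920/9254017; 2595920/9254017 7747590/9254017]
step 2: x̄ = F·x = [-12579971/9254017, 13816995/9254017]
step 2: P̄ = F·P·Fᵀ + Q = [83138378/9254017 10020450/9254017; 10020450/9254017 23416984/9254017]
step 2: y = z − H·x̄ = [23794857/9254017, 9125956/9254017]
step 2: S = H·P̄·Hᵀ + R = [720793703/9254017 -13288732/9254017; -13288732/9254017 139938021/9254017]
step 2: K = P̄·Hᵀ·S⁻¹ = [3591316092/10880664467 -1217212236/10880664467; 33221830/10880664467 -3638347976/10880664467]
step 2: x' = x̄ + K·y = [-6757261837/10880664467, 12743135407/10880664467]
step 2: P' = (I − K·H)·P̄ = [2211448894/10880664467 3043030590/10880664467; 3043030590/10880664467 9095869940/10880664467]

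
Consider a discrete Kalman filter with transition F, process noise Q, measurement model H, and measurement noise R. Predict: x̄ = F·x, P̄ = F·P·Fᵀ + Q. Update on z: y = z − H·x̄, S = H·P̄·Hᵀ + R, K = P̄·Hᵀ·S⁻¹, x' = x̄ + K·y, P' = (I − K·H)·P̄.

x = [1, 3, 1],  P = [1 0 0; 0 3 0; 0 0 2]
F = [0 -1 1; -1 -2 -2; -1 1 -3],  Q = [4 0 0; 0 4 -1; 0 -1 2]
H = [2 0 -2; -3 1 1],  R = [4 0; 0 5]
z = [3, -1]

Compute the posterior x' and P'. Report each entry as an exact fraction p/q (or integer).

x' = [-2714/1547, -14635/3094, -4289/1547]
P' = [3959/1547 7576/1547 3651/1547; 7576/1547 21351/1547 6057/1547; 3651/1547 6057/1547 4701/1547]

x̄ = F·x = [-2, -9, -1]
P̄ = F·P·Fᵀ + Q = [9 2 -9; 2 25 6; -9 6 24]
y = z − H·x̄ = [5, 3]
S = H·P̄·Hᵀ + R = [208 -182; -182 189]
K = P̄·Hᵀ·S⁻¹ = [22/221 -10/119; 217/442 72/119; -75/221 -3/119]
x' = x̄ + K·y = [-2714/1547, -14635/3094, -4289/1547]
P' = (I − K·H)·P̄ = [3959/1547 7576/1547 3651/1547; 7576/1547 21351/1547 6057/1547; 3651/1547 6057/1547 4701/1547]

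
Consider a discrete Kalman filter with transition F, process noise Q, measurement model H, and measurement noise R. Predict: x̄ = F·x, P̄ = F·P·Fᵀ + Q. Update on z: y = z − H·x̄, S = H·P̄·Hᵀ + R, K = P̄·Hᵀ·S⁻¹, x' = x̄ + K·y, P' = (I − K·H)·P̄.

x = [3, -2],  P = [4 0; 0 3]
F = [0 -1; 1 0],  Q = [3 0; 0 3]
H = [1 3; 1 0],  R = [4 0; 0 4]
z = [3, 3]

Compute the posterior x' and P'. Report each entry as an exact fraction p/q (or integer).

x̄ = F·x = [2, 3]
P̄ = F·P·Fᵀ + Q = [6 0; 0 7]
y = z − H·x̄ = [-8, 1]
S = H·P̄·Hᵀ + R = [73 6; 6 10]
K = P̄·Hᵀ·S⁻¹ = [12/347 201/347; 105/347 -63/347]
x' = x̄ + K·y = [799/347, 138/347]
P' = (I − K·H)·P̄ = [804/347 -252/347; -252/347 224/347]

x' = [799/347, 138/347]
P' = [804/347 -252/347; -252/347 224/347]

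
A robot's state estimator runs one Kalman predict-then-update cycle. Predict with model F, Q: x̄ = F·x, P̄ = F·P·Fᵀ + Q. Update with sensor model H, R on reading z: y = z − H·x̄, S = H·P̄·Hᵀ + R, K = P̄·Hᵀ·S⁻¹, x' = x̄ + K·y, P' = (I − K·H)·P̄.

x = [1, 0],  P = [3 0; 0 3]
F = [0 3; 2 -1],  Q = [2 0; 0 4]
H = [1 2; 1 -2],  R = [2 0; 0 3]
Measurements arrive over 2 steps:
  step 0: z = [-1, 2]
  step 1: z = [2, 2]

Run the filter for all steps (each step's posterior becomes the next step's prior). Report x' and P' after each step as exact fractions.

step 0: x' = [4159/8015, -807/1145], P' = [9574/8015 -142/1145; -142/1145 352/1145]
step 1: x' = [4185155/3611336, 181831/1805668], P' = [1776389/1805668 -95971/902834; -95971/902834 136241/451417]

step 0: x̄ = F·x = [0, 2]
step 0: P̄ = F·P·Fᵀ + Q = [29 -9; -9 19]
step 0: y = z − H·x̄ = [-5, 6]
step 0: S = H·P̄·Hᵀ + R = [71 -47; -47 144]
step 0: K = P̄·Hᵀ·S⁻¹ = [3793/8015 3854/8015; 281/1145 -282/1145]
step 0: x' = x̄ + K·y = [4159/8015, -807/1145]
step 0: P' = (I − K·H)·P̄ = [9574/8015 -142/1145; -142/1145 352/1145]
step 1: x̄ = F·x = [-2421/1145, 13967/8015]
step 1: P̄ = F·P·Fᵀ + Q = [5458/1145 -1908/1145; -1908/1145 76796/8015]
step 1: y = z − H·x̄ = [5043/8015, 60911/8015]
step 1: S = H·P̄·Hᵀ + R = [307996/8015 -268978/8015; -268978/8015 422859/8015]
step 1: K = P̄·Hᵀ·S⁻¹ = [1392505/3611336 720091/1805668; 448993/1805668 -213645/902834]
step 1: x' = x̄ + K·y = [4185155/3611336, 181831/1805668]
step 1: P' = (I − K·H)·P̄ = [1776389/1805668 -95971/902834; -95971/902834 136241/451417]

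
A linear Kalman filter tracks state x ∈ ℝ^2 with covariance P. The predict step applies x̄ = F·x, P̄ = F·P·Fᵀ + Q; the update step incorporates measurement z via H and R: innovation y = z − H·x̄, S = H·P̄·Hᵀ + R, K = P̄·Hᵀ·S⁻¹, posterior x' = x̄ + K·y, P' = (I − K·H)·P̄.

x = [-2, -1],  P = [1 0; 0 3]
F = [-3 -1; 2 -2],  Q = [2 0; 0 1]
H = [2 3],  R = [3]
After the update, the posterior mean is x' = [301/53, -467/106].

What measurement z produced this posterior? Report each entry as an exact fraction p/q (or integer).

z = [-2]

x̄ = F·x = [7, -2]
P̄ = F·P·Fᵀ + Q = [14 0; 0 17]
S = H·P̄·Hᵀ + R = [212]
K = P̄·Hᵀ·S⁻¹ = [7/53; 51/212]
x' − x̄ = [-70/53, -255/106] = K·y
y = (KᵀK)⁻¹·Kᵀ·(x' − x̄) = [-10]
z = y + H·x̄ = [-10] + [8] = [-2]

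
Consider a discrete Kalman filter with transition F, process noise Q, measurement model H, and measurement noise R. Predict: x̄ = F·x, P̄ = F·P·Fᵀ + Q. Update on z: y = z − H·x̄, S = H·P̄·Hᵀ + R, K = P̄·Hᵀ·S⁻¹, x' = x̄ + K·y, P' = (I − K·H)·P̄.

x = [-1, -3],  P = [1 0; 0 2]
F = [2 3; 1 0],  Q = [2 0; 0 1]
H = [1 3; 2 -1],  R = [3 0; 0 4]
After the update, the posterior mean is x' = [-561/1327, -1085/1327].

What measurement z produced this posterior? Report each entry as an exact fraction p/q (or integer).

z = [-3, 1]

x̄ = F·x = [-11, -1]
P̄ = F·P·Fᵀ + Q = [24 2; 2 2]
S = H·P̄·Hᵀ + R = [57 52; 52 94]
K = P̄·Hᵀ·S⁻¹ = [214/1327 531/1327; 324/1327 -151/1327]
x' − x̄ = [14036/1327, 242/1327] = K·y
y = (KᵀK)⁻¹·Kᵀ·(x' − x̄) = [11, 22]
z = y + H·x̄ = [11, 22] + [-14, -21] = [-3, 1]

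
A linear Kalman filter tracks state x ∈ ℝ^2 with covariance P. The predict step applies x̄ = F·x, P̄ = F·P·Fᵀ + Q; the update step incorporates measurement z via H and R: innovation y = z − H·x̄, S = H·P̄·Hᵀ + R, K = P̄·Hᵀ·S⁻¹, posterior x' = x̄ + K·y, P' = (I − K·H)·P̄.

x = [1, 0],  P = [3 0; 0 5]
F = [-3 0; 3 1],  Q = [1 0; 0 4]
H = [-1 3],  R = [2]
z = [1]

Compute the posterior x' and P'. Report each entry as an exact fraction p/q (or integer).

x̄ = F·x = [-3, 3]
P̄ = F·P·Fᵀ + Q = [28 -27; -27 36]
y = z − H·x̄ = [-11]
S = H·P̄·Hᵀ + R = [516]
K = P̄·Hᵀ·S⁻¹ = [-109/516; 45/172]
x' = x̄ + K·y = [-349/516, 21/172]
P' = (I − K·H)·P̄ = [2567/516 261/172; 261/172 117/172]

x' = [-349/516, 21/172]
P' = [2567/516 261/172; 261/172 117/172]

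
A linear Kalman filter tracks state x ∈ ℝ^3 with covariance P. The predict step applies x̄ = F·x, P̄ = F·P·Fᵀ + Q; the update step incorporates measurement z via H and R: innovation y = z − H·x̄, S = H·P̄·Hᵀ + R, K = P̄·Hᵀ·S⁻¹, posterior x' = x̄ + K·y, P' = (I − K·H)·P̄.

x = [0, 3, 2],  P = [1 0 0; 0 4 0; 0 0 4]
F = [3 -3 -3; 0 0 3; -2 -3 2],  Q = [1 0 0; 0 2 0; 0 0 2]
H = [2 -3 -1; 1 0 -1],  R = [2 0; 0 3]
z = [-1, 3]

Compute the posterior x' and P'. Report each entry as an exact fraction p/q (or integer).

x' = [-65371/10243, -8232/10243, -95293/10243]
P' = [265936/10243 84402/10243 273004/10243; 84402/10243 31484/10243 78822/10243; 273004/10243 78822/10243 305032/10243]

x̄ = F·x = [-15, 6, -5]
P̄ = F·P·Fᵀ + Q = [82 -36 6; -36 38 24; 6 24 58]
y = z − H·x̄ = [42, 13]
S = H·P̄·Hᵀ + R = [1282 384; 384 131]
K = P̄·Hᵀ·S⁻¹ = [2831/10243 -2356/10243; -2235/10243 1860/10243; 2255/10243 -10676/10243]
x' = x̄ + K·y = [-65371/10243, -8232/10243, -95293/10243]
P' = (I − K·H)·P̄ = [265936/10243 84402/10243 273004/10243; 84402/10243 31484/10243 78822/10243; 273004/10243 78822/10243 305032/10243]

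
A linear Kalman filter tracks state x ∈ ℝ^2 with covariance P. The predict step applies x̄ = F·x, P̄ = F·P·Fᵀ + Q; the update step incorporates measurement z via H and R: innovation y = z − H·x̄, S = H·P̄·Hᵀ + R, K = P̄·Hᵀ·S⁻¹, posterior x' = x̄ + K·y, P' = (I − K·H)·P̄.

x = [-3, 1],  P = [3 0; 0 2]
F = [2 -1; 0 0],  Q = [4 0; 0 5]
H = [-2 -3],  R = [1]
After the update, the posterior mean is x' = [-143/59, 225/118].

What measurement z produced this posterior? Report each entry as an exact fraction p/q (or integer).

z = [-1]

x̄ = F·x = [-7, 0]
P̄ = F·P·Fᵀ + Q = [18 0; 0 5]
S = H·P̄·Hᵀ + R = [118]
K = P̄·Hᵀ·S⁻¹ = [-18/59; -15/118]
x' − x̄ = [270/59, 225/118] = K·y
y = (KᵀK)⁻¹·Kᵀ·(x' − x̄) = [-15]
z = y + H·x̄ = [-15] + [14] = [-1]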